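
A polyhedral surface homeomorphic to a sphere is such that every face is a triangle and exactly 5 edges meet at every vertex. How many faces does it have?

Each face has 3 edges and each edge borders two faces, so 2E = 3F.
Each vertex has degree 5, so 5V = 2E and hence V = 3F/5.
Euler: V − E + F = 2 ⇒ (3F/5) − (3F/2) + F = 2.
Multiply by 10: (6 − 15 + 10)F = 20, i.e. 1F = 20.
So F = 20, E = 3·20/2 = 30, V = 3·20/5 = 12.

20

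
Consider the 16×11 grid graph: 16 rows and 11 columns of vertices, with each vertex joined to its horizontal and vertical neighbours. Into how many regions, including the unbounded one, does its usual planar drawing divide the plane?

The grid has V = 16·11 = 176 vertices and E = 16·10 + 11·15 = 325 edges.
F = 2 − V + E = 2 − 176 + 325 = 151.

151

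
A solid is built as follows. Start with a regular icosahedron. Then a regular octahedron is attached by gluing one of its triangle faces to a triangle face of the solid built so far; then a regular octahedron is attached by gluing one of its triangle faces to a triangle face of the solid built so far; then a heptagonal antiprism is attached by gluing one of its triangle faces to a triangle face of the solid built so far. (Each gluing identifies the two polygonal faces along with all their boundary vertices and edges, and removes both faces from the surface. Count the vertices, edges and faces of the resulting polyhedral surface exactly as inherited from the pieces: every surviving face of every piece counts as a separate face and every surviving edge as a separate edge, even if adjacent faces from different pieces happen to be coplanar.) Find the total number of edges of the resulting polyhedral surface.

73

A regular icosahedron: V=12, E=30, F=20.
Attach a regular octahedron (V=6, E=12, F=8) along a 3-gon: merge 3 vertices and 3 edges, delete both glued faces → V=15, E=39, F=26.
Attach a regular octahedron (V=6, E=12, F=8) along a 3-gon: merge 3 vertices and 3 edges, delete both glued faces → V=18, E=48, F=32.
Attach a heptagonal antiprism (V=14, E=28, F=16) along a 3-gon: merge 3 vertices and 3 edges, delete both glued faces → V=29, E=73, F=46.
Check: V − E + F = 29 − 73 + 46 = 2.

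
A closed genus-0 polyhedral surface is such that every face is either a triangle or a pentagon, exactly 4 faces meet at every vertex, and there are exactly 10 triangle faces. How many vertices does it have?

10

Let x be the number of pentagons; then F = 10 + x.
Edge–face incidences: 2E = 3·10 + 5·x = 30 + 5x.
Every vertex has degree 4, so 4V = 2E.
Euler: V − E + F = 2 ⇒ (2E)/4 − E + (10 + x) = 2.
Multiply by 8: 2·(2E) − 4·(2E) + 8·(10 + x) = 16, i.e. 80 + 8x − 2·(30 + 5x) = 16.
Collecting terms: −2x + 20 = 16, so −2x = −4, so x = 2.
Then 2E = 30 + 5·2 = 40, so E = 20, V = 2E/4 = 10, F = 10 + 2 = 12.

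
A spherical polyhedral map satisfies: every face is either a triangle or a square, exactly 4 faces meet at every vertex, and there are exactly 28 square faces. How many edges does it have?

Let x be the number of triangles; then F = 28 + x.
Edge–face incidences: 2E = 4·28 + 3·x = 112 + 3x.
Every vertex has degree 4, so 4V = 2E.
Euler: V − E + F = 2 ⇒ (2E)/4 − E + (28 + x) = 2.
Multiply by 8: 2·(2E) − 4·(2E) + 8·(28 + x) = 16, i.e. 224 + 8x − 2·(112 + 3x) = 16.
Collecting terms: 2x = 16, so x = 8.
Then 2E = 112 + 3·8 = 136, so E = 68, V = 2E/4 = 34, F = 28 + 8 = 36.

68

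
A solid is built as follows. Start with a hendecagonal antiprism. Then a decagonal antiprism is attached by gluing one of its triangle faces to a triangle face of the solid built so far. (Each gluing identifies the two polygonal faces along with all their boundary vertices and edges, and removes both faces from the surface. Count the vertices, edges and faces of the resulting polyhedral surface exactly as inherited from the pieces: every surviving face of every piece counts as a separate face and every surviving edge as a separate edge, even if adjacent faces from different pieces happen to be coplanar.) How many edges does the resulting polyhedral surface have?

A hendecagonal antiprism: V=22, E=44, F=24.
Attach a decagonal antiprism (V=20, E=40, F=22) along a 3-gon: merge 3 vertices and 3 edges, delete both glued faces → V=39, E=81, F=44.
Check: V − E + F = 39 − 81 + 44 = 2.

81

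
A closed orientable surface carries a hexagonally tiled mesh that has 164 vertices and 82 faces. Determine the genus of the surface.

1

Every face is a hexagon, so 2E = 6·82 = 492, giving E = 246.
χ = V − E + F = 164 − 246 + 82 = 0.
For a closed orientable surface χ = 2 − 2g, so g = (2 − (0))/2 = 1.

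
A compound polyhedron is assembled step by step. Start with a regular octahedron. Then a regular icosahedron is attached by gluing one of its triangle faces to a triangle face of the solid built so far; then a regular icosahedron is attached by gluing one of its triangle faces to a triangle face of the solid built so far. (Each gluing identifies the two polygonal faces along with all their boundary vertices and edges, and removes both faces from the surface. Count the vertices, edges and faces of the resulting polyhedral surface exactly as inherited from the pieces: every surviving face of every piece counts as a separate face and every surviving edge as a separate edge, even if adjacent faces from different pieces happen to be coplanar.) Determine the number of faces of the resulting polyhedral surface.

44

A regular octahedron: V=6, E=12, F=8.
Attach a regular icosahedron (V=12, E=30, F=20) along a 3-gon: merge 3 vertices and 3 edges, delete both glued faces → V=15, E=39, F=26.
Attach a regular icosahedron (V=12, E=30, F=20) along a 3-gon: merge 3 vertices and 3 edges, delete both glued faces → V=24, E=66, F=44.
Check: V − E + F = 24 − 66 + 44 = 2.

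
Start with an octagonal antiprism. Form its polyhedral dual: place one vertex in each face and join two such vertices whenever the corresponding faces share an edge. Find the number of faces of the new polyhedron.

16

The base solid has V = 16, E = 32, F = 18.
The dual swaps V and F and preserves E: V′ = F = 18, E′ = E = 32, F′ = V = 16.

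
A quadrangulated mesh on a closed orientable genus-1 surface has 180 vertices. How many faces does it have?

χ = 2 − 2·1 = 0, and every face is a square so 4F = 2E.
V − E + F = 0 with E = 4F/2 gives 180 − (4/2 − 1)·F = 0, so F = 180 and E = 360.

180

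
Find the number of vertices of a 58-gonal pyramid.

A pyramid on an n-gon base has one n-gon and n triangles: V = 58 + 1 = 59, E = 2·58 = 116, F = 58 + 1 = 59.
Check: V − E + F = 59 − 116 + 59 = 2.

59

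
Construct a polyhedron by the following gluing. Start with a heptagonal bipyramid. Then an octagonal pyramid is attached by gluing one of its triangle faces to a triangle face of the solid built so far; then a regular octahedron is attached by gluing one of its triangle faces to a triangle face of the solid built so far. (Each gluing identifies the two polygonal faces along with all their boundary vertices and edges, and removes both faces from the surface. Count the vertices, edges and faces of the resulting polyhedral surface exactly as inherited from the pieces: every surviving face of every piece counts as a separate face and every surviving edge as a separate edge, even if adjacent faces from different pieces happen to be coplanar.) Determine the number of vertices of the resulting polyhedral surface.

A heptagonal bipyramid: V=9, E=21, F=14.
Attach an octagonal pyramid (V=9, E=16, F=9) along a 3-gon: merge 3 vertices and 3 edges, delete both glued faces → V=15, E=34, F=21.
Attach a regular octahedron (V=6, E=12, F=8) along a 3-gon: merge 3 vertices and 3 edges, delete both glued faces → V=18, E=43, F=27.
Check: V − E + F = 18 − 43 + 27 = 2.

18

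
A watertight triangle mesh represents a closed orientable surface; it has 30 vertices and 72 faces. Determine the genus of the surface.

Every face is a triangle, so 2E = 3·72 = 216, giving E = 108.
χ = V − E + F = 30 − 108 + 72 = -6.
For a closed orientable surface χ = 2 − 2g, so g = (2 − (-6))/2 = 4.

4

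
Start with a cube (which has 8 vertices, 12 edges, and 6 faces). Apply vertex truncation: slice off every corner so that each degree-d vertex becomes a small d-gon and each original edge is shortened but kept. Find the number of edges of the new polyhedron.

Truncation replaces each original edge-end by a new vertex, so V′ = 2E = 24.
Each original edge survives, and each old vertex of degree d contributes d new edges; summing degrees gives Σd = 2E, so E′ = E + 2E = 3E = 36.
Each original face survives and each original vertex becomes one new face: F′ = F + V = 14.

36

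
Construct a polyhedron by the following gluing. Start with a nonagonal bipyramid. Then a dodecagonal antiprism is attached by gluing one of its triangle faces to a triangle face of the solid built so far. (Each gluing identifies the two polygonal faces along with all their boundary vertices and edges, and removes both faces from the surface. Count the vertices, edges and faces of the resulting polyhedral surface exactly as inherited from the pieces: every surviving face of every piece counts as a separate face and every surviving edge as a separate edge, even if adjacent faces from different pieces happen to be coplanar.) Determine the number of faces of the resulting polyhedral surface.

A nonagonal bipyramid: V=11, E=27, F=18.
Attach a dodecagonal antiprism (V=24, E=48, F=26) along a 3-gon: merge 3 vertices and 3 edges, delete both glued faces → V=32, E=72, F=42.
Check: V − E + F = 32 − 72 + 42 = 2.

42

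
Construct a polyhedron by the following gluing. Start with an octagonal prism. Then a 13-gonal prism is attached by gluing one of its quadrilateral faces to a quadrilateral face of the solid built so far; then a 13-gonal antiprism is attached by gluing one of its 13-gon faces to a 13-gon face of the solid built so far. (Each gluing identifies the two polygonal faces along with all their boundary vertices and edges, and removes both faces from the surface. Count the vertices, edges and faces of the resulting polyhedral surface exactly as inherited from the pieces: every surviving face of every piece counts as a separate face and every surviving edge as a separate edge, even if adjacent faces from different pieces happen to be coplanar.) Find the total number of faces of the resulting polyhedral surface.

An octagonal prism: V=16, E=24, F=10.
Attach a 13-gonal prism (V=26, E=39, F=15) along a 4-gon: merge 4 vertices and 4 edges, delete both glued faces → V=38, E=59, F=23.
Attach a 13-gonal antiprism (V=26, E=52, F=28) along a 13-gon: merge 13 vertices and 13 edges, delete both glued faces → V=51, E=98, F=49.
Check: V − E + F = 51 − 98 + 49 = 2.

49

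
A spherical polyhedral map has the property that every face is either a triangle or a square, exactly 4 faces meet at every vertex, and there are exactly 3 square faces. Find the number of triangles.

8

Let x be the number of triangles; then F = 3 + x.
Edge–face incidences: 2E = 4·3 + 3·x = 12 + 3x.
Every vertex has degree 4, so 4V = 2E.
Euler: V − E + F = 2 ⇒ (2E)/4 − E + (3 + x) = 2.
Multiply by 8: 2·(2E) − 4·(2E) + 8·(3 + x) = 16, i.e. 24 + 8x − 2·(12 + 3x) = 16.
Collecting terms: 2x = 16, so x = 8.
Then 2E = 12 + 3·8 = 36, so E = 18, V = 2E/4 = 9, F = 3 + 8 = 11.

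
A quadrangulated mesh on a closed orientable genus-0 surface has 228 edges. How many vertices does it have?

χ = 2 − 2·0 = 2, and every face is a square so 4F = 2E.
F = 2E/4 = 114. Then V = 2 + E − F = 2 + 228 − 114 = 116.

116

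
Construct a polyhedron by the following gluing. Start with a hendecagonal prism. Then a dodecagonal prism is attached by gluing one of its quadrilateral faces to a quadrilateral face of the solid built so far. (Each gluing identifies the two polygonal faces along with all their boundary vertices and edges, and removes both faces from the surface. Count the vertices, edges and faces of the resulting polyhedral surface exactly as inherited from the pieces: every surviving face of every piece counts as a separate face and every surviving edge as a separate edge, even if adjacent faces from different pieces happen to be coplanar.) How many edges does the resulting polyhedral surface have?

A hendecagonal prism: V=22, E=33, F=13.
Attach a dodecagonal prism (V=24, E=36, F=14) along a 4-gon: merge 4 vertices and 4 edges, delete both glued faces → V=42, E=65, F=25.
Check: V − E + F = 42 − 65 + 25 = 2.

65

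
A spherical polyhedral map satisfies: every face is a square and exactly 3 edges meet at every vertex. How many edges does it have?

12

Each face has 4 edges and each edge borders two faces, so 2E = 4F.
Each vertex has degree 3, so 3V = 2E and hence V = 4F/3.
Euler: V − E + F = 2 ⇒ (4F/3) − (4F/2) + F = 2.
Multiply by 6: (8 − 12 + 6)F = 12, i.e. 2F = 12.
So F = 6, E = 4·6/2 = 12, V = 4·6/3 = 8.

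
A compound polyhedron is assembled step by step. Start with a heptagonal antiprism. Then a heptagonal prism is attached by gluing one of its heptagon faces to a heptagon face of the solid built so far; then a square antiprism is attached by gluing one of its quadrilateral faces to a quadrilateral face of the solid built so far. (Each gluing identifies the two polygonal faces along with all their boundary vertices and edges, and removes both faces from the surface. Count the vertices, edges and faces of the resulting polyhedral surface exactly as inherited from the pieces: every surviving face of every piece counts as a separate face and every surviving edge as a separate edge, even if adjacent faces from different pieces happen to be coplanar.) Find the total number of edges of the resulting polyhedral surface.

A heptagonal antiprism: V=14, E=28, F=16.
Attach a heptagonal prism (V=14, E=21, F=9) along a 7-gon: merge 7 vertices and 7 edges, delete both glued faces → V=21, E=42, F=23.
Attach a square antiprism (V=8, E=16, F=10) along a 4-gon: merge 4 vertices and 4 edges, delete both glued faces → V=25, E=54, F=31.
Check: V − E + F = 25 − 54 + 31 = 2.

54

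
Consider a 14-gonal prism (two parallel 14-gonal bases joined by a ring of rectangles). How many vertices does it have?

28

A prism on an n-gon has two n-gon bases and n rectangular sides: V = 2·14 = 28, E = 3·14 = 42, F = 14 + 2 = 16.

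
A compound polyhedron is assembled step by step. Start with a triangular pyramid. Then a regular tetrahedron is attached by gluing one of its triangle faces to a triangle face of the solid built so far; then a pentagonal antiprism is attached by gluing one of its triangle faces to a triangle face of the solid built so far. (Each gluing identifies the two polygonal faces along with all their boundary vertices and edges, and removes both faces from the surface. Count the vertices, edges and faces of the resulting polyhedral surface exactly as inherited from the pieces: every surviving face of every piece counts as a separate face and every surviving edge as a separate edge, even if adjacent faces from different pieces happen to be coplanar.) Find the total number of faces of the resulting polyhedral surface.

A triangular pyramid: V=4, E=6, F=4.
Attach a regular tetrahedron (V=4, E=6, F=4) along a 3-gon: merge 3 vertices and 3 edges, delete both glued faces → V=5, E=9, F=6.
Attach a pentagonal antiprism (V=10, E=20, F=12) along a 3-gon: merge 3 vertices and 3 edges, delete both glued faces → V=12, E=26, F=16.
Check: V − E + F = 12 − 26 + 16 = 2.

16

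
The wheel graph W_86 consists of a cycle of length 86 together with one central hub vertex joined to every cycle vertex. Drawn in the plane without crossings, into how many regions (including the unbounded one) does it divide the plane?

W_86 has V = 86 + 1 = 87 vertices and E = 2·86 = 172 edges.
By Euler's formula F = 2 − V + E = 2 − 87 + 172 = 87.

87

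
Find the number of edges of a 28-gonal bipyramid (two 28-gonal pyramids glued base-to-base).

A bipyramid over an n-gon has 2n triangular faces and n + 2 vertices: V = 28 + 2 = 30, E = 3·28 = 84, F = 2·28 = 56.

84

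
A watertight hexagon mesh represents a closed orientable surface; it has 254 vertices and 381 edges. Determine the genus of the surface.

1

Every face is a hexagon and each edge borders two faces, so 6F = 2·381, giving F = 127.
χ = V − E + F = 254 − 381 + 127 = 0.
For a closed orientable surface χ = 2 − 2g, so g = (2 − (0))/2 = 1.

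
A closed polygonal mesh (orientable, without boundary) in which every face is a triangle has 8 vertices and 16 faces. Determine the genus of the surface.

Every face is a triangle, so 2E = 3·16 = 48, giving E = 24.
χ = V − E + F = 8 − 24 + 16 = 0.
For a closed orientable surface χ = 2 − 2g, so g = (2 − (0))/2 = 1.

1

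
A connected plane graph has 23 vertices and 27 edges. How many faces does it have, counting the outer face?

Euler's formula for a connected plane graph: V − E + F = 2, so F = 2 − 23 + 27 = 6.

6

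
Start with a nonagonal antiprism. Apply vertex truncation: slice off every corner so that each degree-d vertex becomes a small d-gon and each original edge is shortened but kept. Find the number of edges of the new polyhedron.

The base solid has V = 18, E = 36, F = 20.
Truncation replaces each original edge-end by a new vertex, so V′ = 2E = 72.
Each original edge survives, and each old vertex of degree d contributes d new edges; summing degrees gives Σd = 2E, so E′ = E + 2E = 3E = 108.
Each original face survives and each original vertex becomes one new face: F′ = F + V = 38.

108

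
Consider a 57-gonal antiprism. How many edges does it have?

228

An antiprism on an n-gon has two n-gon caps and 2n triangles: V = 2·57 = 114, E = 4·57 = 228, F = 2·57 + 2 = 116.
Check: V − E + F = 114 − 228 + 116 = 2.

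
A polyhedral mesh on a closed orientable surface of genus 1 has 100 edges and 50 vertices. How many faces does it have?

For a closed orientable surface of genus 1, χ = 2 − 2·1 = 0.
F = 0 − V + E = 0 − 50 + 100 = 50.

50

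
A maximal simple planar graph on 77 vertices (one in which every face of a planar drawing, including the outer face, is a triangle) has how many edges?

225

In a plane triangulation 3F = 2E and V − E + F = 2, so E = 3V − 6 = 3·77 − 6 = 225.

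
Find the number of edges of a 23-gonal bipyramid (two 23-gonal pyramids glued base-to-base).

A bipyramid over an n-gon has 2n triangular faces and n + 2 vertices: V = 23 + 2 = 25, E = 3·23 = 69, F = 2·23 = 46.

69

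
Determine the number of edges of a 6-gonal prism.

18

A prism on an n-gon has two n-gon bases and n rectangular sides: V = 2·6 = 12, E = 3·6 = 18, F = 6 + 2 = 8.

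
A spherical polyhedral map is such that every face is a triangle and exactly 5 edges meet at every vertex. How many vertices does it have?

12

Each face has 3 edges and each edge borders two faces, so 2E = 3F.
Each vertex has degree 5, so 5V = 2E and hence V = 3F/5.
Euler: V − E + F = 2 ⇒ (3F/5) − (3F/2) + F = 2.
Multiply by 10: (6 − 15 + 10)F = 20, i.e. 1F = 20.
So F = 20, E = 3·20/2 = 30, V = 3·20/5 = 12.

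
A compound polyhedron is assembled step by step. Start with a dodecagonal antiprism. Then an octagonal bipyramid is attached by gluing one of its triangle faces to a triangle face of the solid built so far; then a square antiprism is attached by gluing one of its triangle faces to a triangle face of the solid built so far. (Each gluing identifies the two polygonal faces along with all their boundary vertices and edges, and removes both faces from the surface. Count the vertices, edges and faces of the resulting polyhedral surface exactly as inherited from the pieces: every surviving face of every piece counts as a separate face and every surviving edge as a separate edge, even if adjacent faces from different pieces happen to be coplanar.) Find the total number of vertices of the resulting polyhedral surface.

36

A dodecagonal antiprism: V=24, E=48, F=26.
Attach an octagonal bipyramid (V=10, E=24, F=16) along a 3-gon: merge 3 vertices and 3 edges, delete both glued faces → V=31, E=69, F=40.
Attach a square antiprism (V=8, E=16, F=10) along a 3-gon: merge 3 vertices and 3 edges, delete both glued faces → V=36, E=82, F=48.
Check: V − E + F = 36 − 82 + 48 = 2.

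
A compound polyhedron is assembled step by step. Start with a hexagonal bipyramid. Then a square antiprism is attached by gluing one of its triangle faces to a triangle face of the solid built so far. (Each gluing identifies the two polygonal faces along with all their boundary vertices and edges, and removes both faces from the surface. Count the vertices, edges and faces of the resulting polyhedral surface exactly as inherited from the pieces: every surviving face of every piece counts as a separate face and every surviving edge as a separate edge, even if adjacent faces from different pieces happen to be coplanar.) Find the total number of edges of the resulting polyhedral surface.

A hexagonal bipyramid: V=8, E=18, F=12.
Attach a square antiprism (V=8, E=16, F=10) along a 3-gon: merge 3 vertices and 3 edges, delete both glued faces → V=13, E=31, F=20.
Check: V − E + F = 13 − 31 + 20 = 2.

31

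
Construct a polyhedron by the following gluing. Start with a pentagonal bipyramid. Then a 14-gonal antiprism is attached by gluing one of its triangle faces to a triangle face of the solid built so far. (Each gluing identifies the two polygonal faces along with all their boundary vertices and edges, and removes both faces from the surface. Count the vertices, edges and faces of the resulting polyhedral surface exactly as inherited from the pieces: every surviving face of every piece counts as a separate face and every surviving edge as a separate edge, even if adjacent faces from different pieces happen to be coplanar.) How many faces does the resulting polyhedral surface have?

38

A pentagonal bipyramid: V=7, E=15, F=10.
Attach a 14-gonal antiprism (V=28, E=56, F=30) along a 3-gon: merge 3 vertices and 3 edges, delete both glued faces → V=32, E=68, F=38.
Check: V − E + F = 32 − 68 + 38 = 2.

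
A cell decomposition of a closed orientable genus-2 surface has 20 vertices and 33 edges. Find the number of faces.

For a closed orientable surface of genus 2, χ = 2 − 2·2 = -2.
F = -2 − V + E = -2 − 20 + 33 = 11.

11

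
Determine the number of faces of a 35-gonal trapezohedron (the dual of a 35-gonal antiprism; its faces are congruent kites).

70

The n-trapezohedron (dual of the n-antiprism) has V = 2·35 + 2 = 72, E = 4·35 = 140, F = 2·35 = 70.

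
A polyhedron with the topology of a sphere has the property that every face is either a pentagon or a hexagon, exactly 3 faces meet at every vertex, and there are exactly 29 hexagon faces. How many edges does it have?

Let x be the number of pentagons; then F = 29 + x.
Edge–face incidences: 2E = 6·29 + 5·x = 174 + 5x.
Every vertex has degree 3, so 3V = 2E.
Euler: V − E + F = 2 ⇒ (2E)/3 − E + (29 + x) = 2.
Multiply by 6: 2·(2E) − 3·(2E) + 6·(29 + x) = 12, i.e. 174 + 6x − (174 + 5x) = 12.
Collecting terms: x = 12.
Then 2E = 174 + 5·12 = 234, so E = 117, V = 2E/3 = 78, F = 29 + 12 = 41.

117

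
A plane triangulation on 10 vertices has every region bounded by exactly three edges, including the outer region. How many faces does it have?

16

In a plane triangulation 3F = 2E and V − E + F = 2, so F = 2V − 4 = 2·10 − 4 = 16.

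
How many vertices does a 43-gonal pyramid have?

A pyramid on an n-gon base has one n-gon and n triangles: V = 43 + 1 = 44, E = 2·43 = 86, F = 43 + 1 = 44.
Check: V − E + F = 44 − 86 + 44 = 2.

44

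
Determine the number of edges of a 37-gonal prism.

111

A prism on an n-gon has two n-gon bases and n rectangular sides: V = 2·37 = 74, E = 3·37 = 111, F = 37 + 2 = 39.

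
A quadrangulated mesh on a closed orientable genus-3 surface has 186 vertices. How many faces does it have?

χ = 2 − 2·3 = -4, and every face is a square so 4F = 2E.
V − E + F = -4 with E = 4F/2 gives 186 − (4/2 − 1)·F = -4, so F = 190 and E = 380.

190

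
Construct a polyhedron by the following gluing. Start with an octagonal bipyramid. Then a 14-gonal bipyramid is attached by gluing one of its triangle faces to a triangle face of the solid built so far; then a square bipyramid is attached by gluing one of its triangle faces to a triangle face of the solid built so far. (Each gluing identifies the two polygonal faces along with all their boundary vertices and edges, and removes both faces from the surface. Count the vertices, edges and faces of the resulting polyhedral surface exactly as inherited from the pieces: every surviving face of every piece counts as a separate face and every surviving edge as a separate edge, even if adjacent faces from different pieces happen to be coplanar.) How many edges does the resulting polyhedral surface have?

72

An octagonal bipyramid: V=10, E=24, F=16.
Attach a 14-gonal bipyramid (V=16, E=42, F=28) along a 3-gon: merge 3 vertices and 3 edges, delete both glued faces → V=23, E=63, F=42.
Attach a square bipyramid (V=6, E=12, F=8) along a 3-gon: merge 3 vertices and 3 edges, delete both glued faces → V=26, E=72, F=48.
Check: V − E + F = 26 − 72 + 48 = 2.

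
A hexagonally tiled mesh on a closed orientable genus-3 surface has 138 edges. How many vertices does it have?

χ = 2 − 2·3 = -4, and every face is a hexagon so 6F = 2E.
F = 2E/6 = 46. Then V = -4 + E − F = -4 + 138 − 46 = 88.

88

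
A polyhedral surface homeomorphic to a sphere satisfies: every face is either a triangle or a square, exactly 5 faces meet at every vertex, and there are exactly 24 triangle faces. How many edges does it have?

Let x be the number of squares; then F = 24 + x.
Edge–face incidences: 2E = 3·24 + 4·x = 72 + 4x.
Every vertex has degree 5, so 5V = 2E.
Euler: V − E + F = 2 ⇒ (2E)/5 − E + (24 + x) = 2.
Multiply by 10: 2·(2E) − 5·(2E) + 10·(24 + x) = 20, i.e. 240 + 10x − 3·(72 + 4x) = 20.
Collecting terms: −2x + 24 = 20, so −2x = −4, so x = 2.
Then 2E = 72 + 4·2 = 80, so E = 40, V = 2E/5 = 16, F = 24 + 2 = 26.

40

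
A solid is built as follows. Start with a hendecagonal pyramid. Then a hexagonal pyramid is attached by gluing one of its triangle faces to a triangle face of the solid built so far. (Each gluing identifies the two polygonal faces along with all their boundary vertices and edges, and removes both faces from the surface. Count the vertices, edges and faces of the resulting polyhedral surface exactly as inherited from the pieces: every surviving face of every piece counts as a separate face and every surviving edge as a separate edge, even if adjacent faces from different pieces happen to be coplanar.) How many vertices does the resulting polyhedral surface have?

A hendecagonal pyramid: V=12, E=22, F=12.
Attach a hexagonal pyramid (V=7, E=12, F=7) along a 3-gon: merge 3 vertices and 3 edges, delete both glued faces → V=16, E=31, F=17.
Check: V − E + F = 16 − 31 + 17 = 2.

16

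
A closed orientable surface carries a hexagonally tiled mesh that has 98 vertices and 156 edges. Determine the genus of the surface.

Every face is a hexagon and each edge borders two faces, so 6F = 2·156, giving F = 52.
χ = V − E + F = 98 − 156 + 52 = -6.
For a closed orientable surface χ = 2 − 2g, so g = (2 − (-6))/2 = 4.

4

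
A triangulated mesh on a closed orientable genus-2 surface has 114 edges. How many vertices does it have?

36

χ = 2 − 2·2 = -2, and every face is a triangle so 3F = 2E.
F = 2E/3 = 76. Then V = -2 + E − F = -2 + 114 − 76 = 36.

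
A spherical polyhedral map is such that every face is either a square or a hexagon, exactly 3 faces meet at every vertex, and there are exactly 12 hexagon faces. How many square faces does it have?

6

Let x be the number of squares; then F = 12 + x.
Edge–face incidences: 2E = 6·12 + 4·x = 72 + 4x.
Every vertex has degree 3, so 3V = 2E.
Euler: V − E + F = 2 ⇒ (2E)/3 − E + (12 + x) = 2.
Multiply by 6: 2·(2E) − 3·(2E) + 6·(12 + x) = 12, i.e. 72 + 6x − (72 + 4x) = 12.
Collecting terms: 2x = 12, so x = 6.
Then 2E = 72 + 4·6 = 96, so E = 48, V = 2E/3 = 32, F = 12 + 6 = 18.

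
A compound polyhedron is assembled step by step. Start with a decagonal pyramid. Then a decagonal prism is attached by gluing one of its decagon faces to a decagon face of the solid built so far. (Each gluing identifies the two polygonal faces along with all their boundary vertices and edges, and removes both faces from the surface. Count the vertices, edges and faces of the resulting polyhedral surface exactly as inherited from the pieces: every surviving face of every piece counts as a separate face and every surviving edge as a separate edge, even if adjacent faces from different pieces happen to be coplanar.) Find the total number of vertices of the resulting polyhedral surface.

A decagonal pyramid: V=11, E=20, F=11.
Attach a decagonal prism (V=20, E=30, F=12) along a 10-gon: merge 10 vertices and 10 edges, delete both glued faces → V=21, E=40, F=21.
Check: V − E + F = 21 − 40 + 21 = 2.

21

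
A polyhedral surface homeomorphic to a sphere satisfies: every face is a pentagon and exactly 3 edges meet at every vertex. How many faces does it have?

Each face has 5 edges and each edge borders two faces, so 2E = 5F.
Each vertex has degree 3, so 3V = 2E and hence V = 5F/3.
Euler: V − E + F = 2 ⇒ (5F/3) − (5F/2) + F = 2.
Multiply by 6: (10 − 15 + 6)F = 12, i.e. 1F = 12.
So F = 12, E = 5·12/2 = 30, V = 5·12/3 = 20.

12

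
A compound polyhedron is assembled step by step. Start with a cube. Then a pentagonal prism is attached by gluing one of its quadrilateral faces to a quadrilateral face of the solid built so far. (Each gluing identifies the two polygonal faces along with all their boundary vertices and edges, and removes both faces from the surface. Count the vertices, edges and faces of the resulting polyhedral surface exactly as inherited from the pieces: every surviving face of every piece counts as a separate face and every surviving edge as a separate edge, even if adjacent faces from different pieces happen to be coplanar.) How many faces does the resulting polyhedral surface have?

A cube: V=8, E=12, F=6.
Attach a pentagonal prism (V=10, E=15, F=7) along a 4-gon: merge 4 vertices and 4 edges, delete both glued faces → V=14, E=23, F=11.
Check: V − E + F = 14 − 23 + 11 = 2.

11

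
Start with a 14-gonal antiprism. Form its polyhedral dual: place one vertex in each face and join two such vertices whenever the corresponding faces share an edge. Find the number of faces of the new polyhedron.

The base solid has V = 28, E = 56, F = 30.
The dual swaps V and F and preserves E: V′ = F = 30, E′ = E = 56, F′ = V = 28.

28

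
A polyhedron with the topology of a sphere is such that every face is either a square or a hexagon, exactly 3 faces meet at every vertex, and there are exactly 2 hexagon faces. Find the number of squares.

6

Let x be the number of squares; then F = 2 + x.
Edge–face incidences: 2E = 6·2 + 4·x = 12 + 4x.
Every vertex has degree 3, so 3V = 2E.
Euler: V − E + F = 2 ⇒ (2E)/3 − E + (2 + x) = 2.
Multiply by 6: 2·(2E) − 3·(2E) + 6·(2 + x) = 12, i.e. 12 + 6x − (12 + 4x) = 12.
Collecting terms: 2x = 12, so x = 6.
Then 2E = 12 + 4·6 = 36, so E = 18, V = 2E/3 = 12, F = 2 + 6 = 8.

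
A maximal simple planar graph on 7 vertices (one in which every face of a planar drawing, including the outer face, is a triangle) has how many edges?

In a plane triangulation 3F = 2E and V − E + F = 2, so E = 3V − 6 = 3·7 − 6 = 15.

15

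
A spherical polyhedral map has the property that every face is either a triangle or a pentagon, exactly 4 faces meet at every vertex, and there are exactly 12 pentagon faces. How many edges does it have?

60

Let x be the number of triangles; then F = 12 + x.
Edge–face incidences: 2E = 5·12 + 3·x = 60 + 3x.
Every vertex has degree 4, so 4V = 2E.
Euler: V − E + F = 2 ⇒ (2E)/4 − E + (12 + x) = 2.
Multiply by 8: 2·(2E) − 4·(2E) + 8·(12 + x) = 16, i.e. 96 + 8x − 2·(60 + 3x) = 16.
Collecting terms: 2x − 24 = 16, so 2x = 40, so x = 20.
Then 2E = 60 + 3·20 = 120, so E = 60, V = 2E/4 = 30, F = 12 + 20 = 32.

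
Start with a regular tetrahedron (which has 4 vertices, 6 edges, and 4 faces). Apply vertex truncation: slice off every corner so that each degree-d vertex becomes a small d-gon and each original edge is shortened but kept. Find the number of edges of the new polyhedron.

18

Truncation replaces each original edge-end by a new vertex, so V′ = 2E = 12.
Each original edge survives, and each old vertex of degree d contributes d new edges; summing degrees gives Σd = 2E, so E′ = E + 2E = 3E = 18.
Each original face survives and each original vertex becomes one new face: F′ = F + V = 8.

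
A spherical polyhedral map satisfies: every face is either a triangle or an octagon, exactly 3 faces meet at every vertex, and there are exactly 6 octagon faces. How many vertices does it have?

Let x be the number of triangles; then F = 6 + x.
Edge–face incidences: 2E = 8·6 + 3·x = 48 + 3x.
Every vertex has degree 3, so 3V = 2E.
Euler: V − E + F = 2 ⇒ (2E)/3 − E + (6 + x) = 2.
Multiply by 6: 2·(2E) − 3·(2E) + 6·(6 + x) = 12, i.e. 36 + 6x − (48 + 3x) = 12.
Collecting terms: 3x − 12 = 12, so 3x = 24, so x = 8.
Then 2E = 48 + 3·8 = 72, so E = 36, V = 2E/3 = 24, F = 6 + 8 = 14.

24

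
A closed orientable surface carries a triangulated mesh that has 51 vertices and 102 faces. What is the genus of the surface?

1

Every face is a triangle, so 2E = 3·102 = 306, giving E = 153.
χ = V − E + F = 51 − 153 + 102 = 0.
For a closed orientable surface χ = 2 − 2g, so g = (2 − (0))/2 = 1.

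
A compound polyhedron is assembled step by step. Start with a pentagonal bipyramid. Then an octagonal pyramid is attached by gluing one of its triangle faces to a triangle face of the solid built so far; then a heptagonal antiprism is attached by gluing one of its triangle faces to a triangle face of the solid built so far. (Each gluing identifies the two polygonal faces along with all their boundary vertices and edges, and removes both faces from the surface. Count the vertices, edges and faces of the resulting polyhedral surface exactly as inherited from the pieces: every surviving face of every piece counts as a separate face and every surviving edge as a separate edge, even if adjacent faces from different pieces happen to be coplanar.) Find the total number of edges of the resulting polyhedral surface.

A pentagonal bipyramid: V=7, E=15, F=10.
Attach an octagonal pyramid (V=9, E=16, F=9) along a 3-gon: merge 3 vertices and 3 edges, delete both glued faces → V=13, E=28, F=17.
Attach a heptagonal antiprism (V=14, E=28, F=16) along a 3-gon: merge 3 vertices and 3 edges, delete both glued faces → V=24, E=53, F=31.
Check: V − E + F = 24 − 53 + 31 = 2.

53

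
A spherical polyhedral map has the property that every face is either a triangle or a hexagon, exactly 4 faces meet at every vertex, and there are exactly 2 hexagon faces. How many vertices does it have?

Let x be the number of triangles; then F = 2 + x.
Edge–face incidences: 2E = 6·2 + 3·x = 12 + 3x.
Every vertex has degree 4, so 4V = 2E.
Euler: V − E + F = 2 ⇒ (2E)/4 − E + (2 + x) = 2.
Multiply by 8: 2·(2E) − 4·(2E) + 8·(2 + x) = 16, i.e. 16 + 8x − 2·(12 + 3x) = 16.
Collecting terms: 2x − 8 = 16, so 2x = 24, so x = 12.
Then 2E = 12 + 3·12 = 48, so E = 24, V = 2E/4 = 12, F = 2 + 12 = 14.

12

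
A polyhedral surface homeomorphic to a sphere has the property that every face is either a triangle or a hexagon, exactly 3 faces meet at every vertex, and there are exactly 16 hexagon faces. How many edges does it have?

Let x be the number of triangles; then F = 16 + x.
Edge–face incidences: 2E = 6·16 + 3·x = 96 + 3x.
Every vertex has degree 3, so 3V = 2E.
Euler: V − E + F = 2 ⇒ (2E)/3 − E + (16 + x) = 2.
Multiply by 6: 2·(2E) − 3·(2E) + 6·(16 + x) = 12, i.e. 96 + 6x − (96 + 3x) = 12.
Collecting terms: 3x = 12, so x = 4.
Then 2E = 96 + 3·4 = 108, so E = 54, V = 2E/3 = 36, F = 16 + 4 = 20.

54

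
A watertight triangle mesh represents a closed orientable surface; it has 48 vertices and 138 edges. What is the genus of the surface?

Every face is a triangle and each edge borders two faces, so 3F = 2·138, giving F = 92.
χ = V − E + F = 48 − 138 + 92 = 2.
For a closed orientable surface χ = 2 − 2g, so g = (2 − (2))/2 = 0.

0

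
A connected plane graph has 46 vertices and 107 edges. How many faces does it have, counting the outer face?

63

Euler's formula for a connected plane graph: V − E + F = 2, so F = 2 − 46 + 107 = 63.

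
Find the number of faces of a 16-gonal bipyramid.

A bipyramid over an n-gon has 2n triangular faces and n + 2 vertices: V = 16 + 2 = 18, E = 3·16 = 48, F = 2·16 = 32.
Check: V − E + F = 18 − 48 + 32 = 2.

32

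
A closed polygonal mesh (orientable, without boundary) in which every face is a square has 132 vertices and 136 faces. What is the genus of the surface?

Every face is a square, so 2E = 4·136 = 544, giving E = 272.
χ = V − E + F = 132 − 272 + 136 = -4.
For a closed orientable surface χ = 2 − 2g, so g = (2 − (-4))/2 = 3.

3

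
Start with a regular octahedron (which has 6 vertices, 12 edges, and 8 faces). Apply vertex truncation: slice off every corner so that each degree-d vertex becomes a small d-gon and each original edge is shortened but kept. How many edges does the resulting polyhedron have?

Truncation replaces each original edge-end by a new vertex, so V′ = 2E = 24.
Each original edge survives, and each old vertex of degree d contributes d new edges; summing degrees gives Σd = 2E, so E′ = E + 2E = 3E = 36.
Each original face survives and each original vertex becomes one new face: F′ = F + V = 14.

36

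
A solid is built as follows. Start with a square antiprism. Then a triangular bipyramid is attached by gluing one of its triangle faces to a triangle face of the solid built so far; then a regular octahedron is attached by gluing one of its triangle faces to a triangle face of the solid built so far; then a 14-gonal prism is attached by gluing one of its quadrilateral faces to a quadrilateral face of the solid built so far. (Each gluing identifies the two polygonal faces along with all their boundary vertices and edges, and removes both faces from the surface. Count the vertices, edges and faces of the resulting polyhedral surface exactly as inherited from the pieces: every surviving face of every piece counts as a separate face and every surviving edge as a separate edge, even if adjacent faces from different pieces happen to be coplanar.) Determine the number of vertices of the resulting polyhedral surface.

37

A square antiprism: V=8, E=16, F=10.
Attach a triangular bipyramid (V=5, E=9, F=6) along a 3-gon: merge 3 vertices and 3 edges, delete both glued faces → V=10, E=22, F=14.
Attach a regular octahedron (V=6, E=12, F=8) along a 3-gon: merge 3 vertices and 3 edges, delete both glued faces → V=13, E=31, F=20.
Attach a 14-gonal prism (V=28, E=42, F=16) along a 4-gon: merge 4 vertices and 4 edges, delete both glued faces → V=37, E=69, F=34.
Check: V − E + F = 37 − 69 + 34 = 2.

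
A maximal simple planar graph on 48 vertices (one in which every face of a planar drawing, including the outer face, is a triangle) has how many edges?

In a plane triangulation 3F = 2E and V − E + F = 2, so E = 3V − 6 = 3·48 − 6 = 138.

138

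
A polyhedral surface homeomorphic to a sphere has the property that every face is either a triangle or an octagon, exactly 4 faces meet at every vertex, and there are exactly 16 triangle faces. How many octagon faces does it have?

2

Let x be the number of octagons; then F = 16 + x.
Edge–face incidences: 2E = 3·16 + 8·x = 48 + 8x.
Every vertex has degree 4, so 4V = 2E.
Euler: V − E + F = 2 ⇒ (2E)/4 − E + (16 + x) = 2.
Multiply by 8: 2·(2E) − 4·(2E) + 8·(16 + x) = 16, i.e. 128 + 8x − 2·(48 + 8x) = 16.
Collecting terms: −8x + 32 = 16, so −8x = −16, so x = 2.
Then 2E = 48 + 8·2 = 64, so E = 32, V = 2E/4 = 16, F = 16 + 2 = 18.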